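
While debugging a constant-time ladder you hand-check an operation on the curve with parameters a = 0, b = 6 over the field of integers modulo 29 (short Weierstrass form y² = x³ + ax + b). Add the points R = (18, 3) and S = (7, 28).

(18, 3) + (7, 28). λ = (28 - 3)/(7 - 18) ≡ 25/18 mod 29. 18⁻¹ ≡ 21 (mod 29) since 18·21 = 378 ≡ 1, so λ ≡ 3.
  x = λ² - 18 - 7 = 9 - 25 ≡ 13; y = λ·(18 - 13) - 3 ≡ 12. → (13, 12)

(13, 12)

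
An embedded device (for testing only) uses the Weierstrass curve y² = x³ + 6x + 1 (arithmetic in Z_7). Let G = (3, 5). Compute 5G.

(3, 2)

Repeated addition: build up to 5G.
2G: tangent at (3, 5): λ = (3·3² + 6)/(2·5) ≡ 5/3. 3⁻¹ ≡ 5 (mod 7) since 3·5 = 15 ≡ 1, so λ ≡ 5·5 ≡ 4.
  x = λ² - 3 - 3 = 16 - 6 ≡ 3; y = λ·(3 - 3) - 5 ≡ 2. → (3, 2)
3G: (3, 2) + (3, 5): same x and y₁ ≡ -y₂, so the sum is ∞.
4G: ∞ + (3, 5) = (3, 5) (identity).
5G: tangent at (3, 5): λ = (3·3² + 6)/(2·5) ≡ 5/3. 3⁻¹ ≡ 5 (mod 7), so λ ≡ 5·5 ≡ 4.
  x = λ² - 3 - 3 = 16 - 6 ≡ 3; y = λ·(3 - 3) - 5 ≡ 2. → (3, 2)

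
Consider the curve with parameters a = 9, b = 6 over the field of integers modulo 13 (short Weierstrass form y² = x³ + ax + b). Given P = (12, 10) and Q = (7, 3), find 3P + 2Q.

First 3P:
Repeated addition: build up to 3P.
2P: tangent at (12, 10): λ = (3·12² + 9)/(2·10) ≡ 12/7. 7⁻¹ ≡ 2 (mod 13), so λ ≡ 12·2 ≡ 11.
  x = λ² - 12 - 12 = 121 - 24 ≡ 6; y = λ·(12 - 6) - 10 ≡ 4. → (6, 4)
3P: (6, 4) + (12, 10). λ = (10 - 4)/(12 - 6) ≡ 6/6 mod 13. 6⁻¹ ≡ 11 (mod 13), so λ ≡ 1.
  x = λ² - 6 - 12 = 1 - 18 ≡ 9; y = λ·(6 - 9) - 4 ≡ 6. → (9, 6)
3P = (9, 6).
Next 2Q:
Repeated addition: build up to 2Q.
2Q: tangent at (7, 3): λ = (3·7² + 9)/(2·3) ≡ 0/6. 6⁻¹ ≡ 11 (mod 13) since 6·11 = 66 ≡ 1, so λ ≡ 0·11 ≡ 0.
  x = λ² - 7 - 7 = 0 - 14 ≡ 12; y = λ·(7 - 12) - 3 ≡ 10. → (12, 10)
2Q = (12, 10).
Finally 3P + 2Q:
(9, 6) + (12, 10). λ = (10 - 6)/(12 - 9) ≡ 4/3 mod 13. 3⁻¹ ≡ 9 (mod 13), so λ ≡ 10.
  x = λ² - 9 - 12 = 100 - 21 ≡ 1; y = λ·(9 - 1) - 6 ≡ 9. → (1, 9)

(1, 9)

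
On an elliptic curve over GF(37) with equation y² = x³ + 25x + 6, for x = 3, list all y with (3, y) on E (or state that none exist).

16, 21

x³ + 25x + 6 = 108 ≡ 34 (mod 37).
Square roots of 34 mod 37: 16 and 21 (since 16² = 256 ≡ 34).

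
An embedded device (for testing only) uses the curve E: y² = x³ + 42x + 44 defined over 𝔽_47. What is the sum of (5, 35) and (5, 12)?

The two points share x = 5 and their y-coordinates satisfy 35 + 12 ≡ 0 (mod 47), so they are inverses. Their sum is the point at infinity.

O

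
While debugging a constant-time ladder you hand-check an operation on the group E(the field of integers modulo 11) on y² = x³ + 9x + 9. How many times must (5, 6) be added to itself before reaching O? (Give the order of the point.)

9

2P: tangent at (5, 6): λ = (3·5² + 9)/(2·6) ≡ 7/1. 1⁻¹ ≡ 1 (mod 11), so λ ≡ 7·1 ≡ 7.
  x = λ² - 5 - 5 = 49 - 10 ≡ 6; y = λ·(5 - 6) - 6 ≡ 9. → (6, 9)
3P: (6, 9) + (5, 6). λ = (6 - 9)/(5 - 6) ≡ 8/10 mod 11. 10⁻¹ ≡ 10 (mod 11), so λ ≡ 3.
  x = λ² - 6 - 5 = 9 - 11 ≡ 9; y = λ·(6 - 9) - 9 ≡ 4. → (9, 4)
4P: (9, 4) + (5, 6). λ = (6 - 4)/(5 - 9) ≡ 2/7 mod 11. 7⁻¹ ≡ 8 (mod 11) since 7·8 = 56 ≡ 1, so λ ≡ 5.
  x = λ² - 9 - 5 = 25 - 14 ≡ 0; y = λ·(9 - 0) - 4 ≡ 8. → (0, 8)
5P: (0, 8) + (5, 6). λ = (6 - 8)/(5 - 0) ≡ 9/5 mod 11. 5⁻¹ ≡ 9 (mod 11) since 5·9 = 45 ≡ 1, so λ ≡ 4.
  x = λ² - 0 - 5 = 16 - 5 ≡ 0; y = λ·(0 - 0) - 8 ≡ 3. → (0, 3)
6P: (0, 3) + (5, 6). λ = (6 - 3)/(5 - 0) ≡ 3/5 mod 11. 5⁻¹ ≡ 9 (mod 11), so λ ≡ 5.
  x = λ² - 0 - 5 = 25 - 5 ≡ 9; y = λ·(0 - 9) - 3 ≡ 7. → (9, 7)
7P: (9, 7) + (5, 6). λ = (6 - 7)/(5 - 9) ≡ 10/7 mod 11. 7⁻¹ ≡ 8 (mod 11) since 7·8 = 56 ≡ 1, so λ ≡ 3.
  x = λ² - 9 - 5 = 9 - 14 ≡ 6; y = λ·(9 - 6) - 7 ≡ 2. → (6, 2)
8P: (6, 2) + (5, 6). λ = (6 - 2)/(5 - 6) ≡ 4/10 mod 11. 10⁻¹ ≡ 10 (mod 11), so λ ≡ 7.
  x = λ² - 6 - 5 = 49 - 11 ≡ 5; y = λ·(6 - 5) - 2 ≡ 5. → (5, 5)
9P: (5, 5) + (5, 6): same x and y₁ ≡ -y₂, so the sum is O.
9P = O, so the order is 9.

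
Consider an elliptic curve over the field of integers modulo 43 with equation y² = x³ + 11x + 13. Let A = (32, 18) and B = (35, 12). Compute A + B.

(32, 18) + (35, 12). λ = (12 - 18)/(35 - 32) ≡ 37/3 mod 43. 3⁻¹ ≡ 29 (mod 43) since 3·29 = 87 ≡ 1, so λ ≡ 41.
  x = λ² - 32 - 35 = 1681 - 67 ≡ 23; y = λ·(32 - 23) - 18 ≡ 7. → (23, 7)

(23, 7)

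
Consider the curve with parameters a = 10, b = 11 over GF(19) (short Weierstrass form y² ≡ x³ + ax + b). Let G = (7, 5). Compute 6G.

Repeated addition: build up to 6G.
2G: tangent at (7, 5): λ = (3·7² + 10)/(2·5) ≡ 5/10. 10⁻¹ ≡ 2 (mod 19), so λ ≡ 5·2 ≡ 10.
  x = λ² - 7 - 7 = 100 - 14 ≡ 10; y = λ·(7 - 10) - 5 ≡ 3. → (10, 3)
3G: (10, 3) + (7, 5). λ = (5 - 3)/(7 - 10) ≡ 2/16 mod 19. 16⁻¹ ≡ 6 (mod 19), so λ ≡ 12.
  x = λ² - 10 - 7 = 144 - 17 ≡ 13; y = λ·(10 - 13) - 3 ≡ 18. → (13, 18)
4G: (13, 18) + (7, 5). λ = (5 - 18)/(7 - 13) ≡ 6/13 mod 19. 13⁻¹ ≡ 3 (mod 19) since 13·3 = 39 ≡ 1, so λ ≡ 18.
  x = λ² - 13 - 7 = 324 - 20 ≡ 0; y = λ·(13 - 0) - 18 ≡ 7. → (0, 7)
5G: (0, 7) + (7, 5). λ = (5 - 7)/(7 - 0) ≡ 17/7 mod 19. 7⁻¹ ≡ 11 (mod 19) since 7·11 = 77 ≡ 1, so λ ≡ 16.
  x = λ² - 0 - 7 = 256 - 7 ≡ 2; y = λ·(0 - 2) - 7 ≡ 18. → (2, 18)
6G: (2, 18) + (7, 5). λ = (5 - 18)/(7 - 2) ≡ 6/5 mod 19. 5⁻¹ ≡ 4 (mod 19) since 5·4 = 20 ≡ 1, so λ ≡ 5.
  x = λ² - 2 - 7 = 25 - 9 ≡ 16; y = λ·(2 - 16) - 18 ≡ 7. → (16, 7)

(16, 7)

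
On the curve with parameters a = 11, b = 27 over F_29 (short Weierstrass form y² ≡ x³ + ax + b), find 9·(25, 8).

Write Q = (25, 8).
Repeated addition: build up to 9Q.
2Q: tangent at (25, 8): λ = (3·25² + 11)/(2·8) ≡ 1/16. 16⁻¹ ≡ 20 (mod 29), so λ ≡ 1·20 ≡ 20.
  x = λ² - 25 - 25 = 400 - 50 ≡ 2; y = λ·(25 - 2) - 8 ≡ 17. → (2, 17)
3Q: (2, 17) + (25, 8). λ = (8 - 17)/(25 - 2) ≡ 20/23 mod 29. 23⁻¹ ≡ 24 (mod 29) since 23·24 = 552 ≡ 1, so λ ≡ 16.
  x = λ² - 2 - 25 = 256 - 27 ≡ 26; y = λ·(2 - 26) - 17 ≡ 5. → (26, 5)
4Q: (26, 5) + (25, 8). λ = (8 - 5)/(25 - 26) ≡ 3/28 mod 29. 28⁻¹ ≡ 28 (mod 29), so λ ≡ 26.
  x = λ² - 26 - 25 = 676 - 51 ≡ 16; y = λ·(26 - 16) - 5 ≡ 23. → (16, 23)
5Q: (16, 23) + (25, 8). λ = (8 - 23)/(25 - 16) ≡ 14/9 mod 29. 9⁻¹ ≡ 13 (mod 29), so λ ≡ 8.
  x = λ² - 16 - 25 = 64 - 41 ≡ 23; y = λ·(16 - 23) - 23 ≡ 8. → (23, 8)
6Q: (23, 8) + (25, 8). λ = (8 - 8)/(25 - 23) ≡ 0/2 mod 29. 2⁻¹ ≡ 15 (mod 29) since 2·15 = 30 ≡ 1, so λ ≡ 0.
  x = λ² - 23 - 25 = 0 - 48 ≡ 10; y = λ·(23 - 10) - 8 ≡ 21. → (10, 21)
7Q: (10, 21) + (25, 8). λ = (8 - 21)/(25 - 10) ≡ 16/15 mod 29. 15⁻¹ ≡ 2 (mod 29), so λ ≡ 3.
  x = λ² - 10 - 25 = 9 - 35 ≡ 3; y = λ·(10 - 3) - 21 ≡ 0. → (3, 0)
8Q: (3, 0) + (25, 8). λ = (8 - 0)/(25 - 3) ≡ 8/22 mod 29. 22⁻¹ ≡ 4 (mod 29) since 22·4 = 88 ≡ 1, so λ ≡ 3.
  x = λ² - 3 - 25 = 9 - 28 ≡ 10; y = λ·(3 - 10) - 0 ≡ 8. → (10, 8)
9Q: (10, 8) + (25, 8). λ = (8 - 8)/(25 - 10) ≡ 0/15 mod 29. 15⁻¹ ≡ 2 (mod 29) since 15·2 = 30 ≡ 1, so λ ≡ 0.
  x = λ² - 10 - 25 = 0 - 35 ≡ 23; y = λ·(10 - 23) - 8 ≡ 21. → (23, 21)

(23, 21)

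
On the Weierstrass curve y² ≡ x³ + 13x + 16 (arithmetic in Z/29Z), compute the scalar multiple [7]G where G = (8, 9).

(8, 9)

Double-and-add on 7 = (111)₂. Start with G = (8, 9) for the leading 1-bit.
double: tangent at (8, 9): λ = (3·8² + 13)/(2·9) ≡ 2/18. 18⁻¹ ≡ 21 (mod 29), so λ ≡ 2·21 ≡ 13.
  x = λ² - 8 - 8 = 169 - 16 ≡ 8; y = λ·(8 - 8) - 9 ≡ 20. → (8, 20)
add G: (8, 20) + (8, 9): same x and y₁ ≡ -y₂, so the sum is the point at infinity.
double: the point at infinity + the point at infinity = the point at infinity (identity).
add G: the point at infinity + (8, 9) = (8, 9) (identity).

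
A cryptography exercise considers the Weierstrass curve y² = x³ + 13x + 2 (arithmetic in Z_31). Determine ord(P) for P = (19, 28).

2P: tangent at (19, 28): λ = (3·19² + 13)/(2·28) ≡ 11/25. 25⁻¹ ≡ 5 (mod 31), so λ ≡ 11·5 ≡ 24.
  x = λ² - 19 - 19 = 576 - 38 ≡ 11; y = λ·(19 - 11) - 28 ≡ 9. → (11, 9)
3P: (11, 9) + (19, 28). λ = (28 - 9)/(19 - 11) ≡ 19/8 mod 31. 8⁻¹ ≡ 4 (mod 31), so λ ≡ 14.
  x = λ² - 11 - 19 = 196 - 30 ≡ 11; y = λ·(11 - 11) - 9 ≡ 22. → (11, 22)
4P: (11, 22) + (19, 28). λ = (28 - 22)/(19 - 11) ≡ 6/8 mod 31. 8⁻¹ ≡ 4 (mod 31), so λ ≡ 24.
  x = λ² - 11 - 19 = 576 - 30 ≡ 19; y = λ·(11 - 19) - 22 ≡ 3. → (19, 3)
5P: (19, 3) + (19, 28): same x and y₁ ≡ -y₂, so the sum is O.
5P = O, so the order is 5.

5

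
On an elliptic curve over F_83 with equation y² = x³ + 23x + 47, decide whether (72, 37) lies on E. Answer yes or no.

no

y² = 37² ≡ 41; x³ + 23x + 47 = 374951 ≡ 40 (mod 83). 41 ≠ 40.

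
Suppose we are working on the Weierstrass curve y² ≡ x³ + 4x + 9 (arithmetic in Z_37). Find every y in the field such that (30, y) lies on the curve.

x³ + 4x + 9 = 27129 ≡ 8 (mod 37).
8 is a non-residue mod 37; no y exists.

none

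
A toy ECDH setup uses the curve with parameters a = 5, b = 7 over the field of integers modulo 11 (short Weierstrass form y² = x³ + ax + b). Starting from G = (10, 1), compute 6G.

Double-and-add on 6 = (110)₂. Start with G = (10, 1) for the leading 1-bit.
double: tangent at (10, 1): λ = (3·10² + 5)/(2·1) ≡ 8/2. 2⁻¹ ≡ 6 (mod 11) since 2·6 = 12 ≡ 1, so λ ≡ 8·6 ≡ 4.
  x = λ² - 10 - 10 = 16 - 20 ≡ 7; y = λ·(10 - 7) - 1 ≡ 0. → (7, 0)
add G: (7, 0) + (10, 1). λ = (1 - 0)/(10 - 7) ≡ 1/3 mod 11. 3⁻¹ ≡ 4 (mod 11), so λ ≡ 4.
  x = λ² - 7 - 10 = 16 - 17 ≡ 10; y = λ·(7 - 10) - 0 ≡ 10. → (10, 10)
double: tangent at (10, 10): λ = (3·10² + 5)/(2·10) ≡ 8/9. 9⁻¹ ≡ 5 (mod 11), so λ ≡ 8·5 ≡ 7.
  x = λ² - 10 - 10 = 49 - 20 ≡ 7; y = λ·(10 - 7) - 10 ≡ 0. → (7, 0)

(7, 0)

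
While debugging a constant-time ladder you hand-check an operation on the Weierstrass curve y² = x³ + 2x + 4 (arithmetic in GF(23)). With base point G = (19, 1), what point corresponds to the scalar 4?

Double-and-add on 4 = (100)₂. Start with G = (19, 1) for the leading 1-bit.
double: tangent at (19, 1): λ = (3·19² + 2)/(2·1) ≡ 4/2. 2⁻¹ ≡ 12 (mod 23), so λ ≡ 4·12 ≡ 2.
  x = λ² - 19 - 19 = 4 - 38 ≡ 12; y = λ·(19 - 12) - 1 ≡ 13. → (12, 13)
double: tangent at (12, 13): λ = (3·12² + 2)/(2·13) ≡ 20/3. 3⁻¹ ≡ 8 (mod 23), so λ ≡ 20·8 ≡ 22.
  x = λ² - 12 - 12 = 484 - 24 ≡ 0; y = λ·(12 - 0) - 13 ≡ 21. → (0, 21)

(0, 21)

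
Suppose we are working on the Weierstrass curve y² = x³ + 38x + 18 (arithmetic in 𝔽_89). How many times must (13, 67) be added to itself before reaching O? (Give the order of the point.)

3

2P: tangent at (13, 67): λ = (3·13² + 38)/(2·67) ≡ 11/45. 45⁻¹ ≡ 2 (mod 89), so λ ≡ 11·2 ≡ 22.
  x = λ² - 13 - 13 = 484 - 26 ≡ 13; y = λ·(13 - 13) - 67 ≡ 22. → (13, 22)
3P: (13, 22) + (13, 67): same x and y₁ ≡ -y₂, so the sum is O.
3P = O, so the order is 3.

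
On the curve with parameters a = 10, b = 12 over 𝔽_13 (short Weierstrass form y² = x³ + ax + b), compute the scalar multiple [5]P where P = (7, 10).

Double-and-add on 5 = (101)₂. Start with P = (7, 10) for the leading 1-bit.
double: tangent at (7, 10): λ = (3·7² + 10)/(2·10) ≡ 1/7. 7⁻¹ ≡ 2 (mod 13), so λ ≡ 1·2 ≡ 2.
  x = λ² - 7 - 7 = 4 - 14 ≡ 3; y = λ·(7 - 3) - 10 ≡ 11. → (3, 11)
double: tangent at (3, 11): λ = (3·3² + 10)/(2·11) ≡ 11/9. 9⁻¹ ≡ 3 (mod 13), so λ ≡ 11·3 ≡ 7.
  x = λ² - 3 - 3 = 49 - 6 ≡ 4; y = λ·(3 - 4) - 11 ≡ 8. → (4, 8)
add P: (4, 8) + (7, 10). λ = (10 - 8)/(7 - 4) ≡ 2/3 mod 13. 3⁻¹ ≡ 9 (mod 13), so λ ≡ 5.
  x = λ² - 4 - 7 = 25 - 11 ≡ 1; y = λ·(4 - 1) - 8 ≡ 7. → (1, 7)

(1, 7)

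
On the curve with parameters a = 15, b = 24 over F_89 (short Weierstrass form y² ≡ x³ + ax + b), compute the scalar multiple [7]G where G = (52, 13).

(65, 13)

Repeated addition: build up to 7G.
2G: tangent at (52, 13): λ = (3·52² + 15)/(2·13) ≡ 28/26. 26⁻¹ ≡ 24 (mod 89) since 26·24 = 624 ≡ 1, so λ ≡ 28·24 ≡ 49.
  x = λ² - 52 - 52 = 2401 - 104 ≡ 72; y = λ·(52 - 72) - 13 ≡ 75. → (72, 75)
3G: (72, 75) + (52, 13). λ = (13 - 75)/(52 - 72) ≡ 27/69 mod 89. 69⁻¹ ≡ 40 (mod 89) since 69·40 = 2760 ≡ 1, so λ ≡ 12.
  x = λ² - 72 - 52 = 144 - 124 ≡ 20; y = λ·(72 - 20) - 75 ≡ 15. → (20, 15)
4G: (20, 15) + (52, 13). λ = (13 - 15)/(52 - 20) ≡ 87/32 mod 89. 32⁻¹ ≡ 64 (mod 89), so λ ≡ 50.
  x = λ² - 20 - 52 = 2500 - 72 ≡ 25; y = λ·(20 - 25) - 15 ≡ 2. → (25, 2)
5G: (25, 2) + (52, 13). λ = (13 - 2)/(52 - 25) ≡ 11/27 mod 89. 27⁻¹ ≡ 33 (mod 89), so λ ≡ 7.
  x = λ² - 25 - 52 = 49 - 77 ≡ 61; y = λ·(25 - 61) - 2 ≡ 13. → (61, 13)
6G: (61, 13) + (52, 13). λ = (13 - 13)/(52 - 61) ≡ 0/80 mod 89. 80⁻¹ ≡ 79 (mod 89), so λ ≡ 0.
  x = λ² - 61 - 52 = 0 - 113 ≡ 65; y = λ·(61 - 65) - 13 ≡ 76. → (65, 76)
7G: (65, 76) + (52, 13). λ = (13 - 76)/(52 - 65) ≡ 26/76 mod 89. 76⁻¹ ≡ 41 (mod 89), so λ ≡ 87.
  x = λ² - 65 - 52 = 7569 - 117 ≡ 65; y = λ·(65 - 65) - 76 ≡ 13. → (65, 13)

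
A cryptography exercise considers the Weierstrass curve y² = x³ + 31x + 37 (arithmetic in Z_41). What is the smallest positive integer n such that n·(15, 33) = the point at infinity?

3

2P: tangent at (15, 33): λ = (3·15² + 31)/(2·33) ≡ 9/25. 25⁻¹ ≡ 23 (mod 41), so λ ≡ 9·23 ≡ 2.
  x = λ² - 15 - 15 = 4 - 30 ≡ 15; y = λ·(15 - 15) - 33 ≡ 8. → (15, 8)
3P: (15, 8) + (15, 33): same x and y₁ ≡ -y₂, so the sum is the point at infinity.
3P = the point at infinity, so the order is 3.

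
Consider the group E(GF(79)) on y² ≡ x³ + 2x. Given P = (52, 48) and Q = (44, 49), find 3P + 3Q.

First 3P:
Repeated addition: build up to 3P.
2P: tangent at (52, 48): λ = (3·52² + 2)/(2·48) ≡ 56/17. 17⁻¹ ≡ 14 (mod 79) since 17·14 = 238 ≡ 1, so λ ≡ 56·14 ≡ 73.
  x = λ² - 52 - 52 = 5329 - 104 ≡ 11; y = λ·(52 - 11) - 48 ≡ 22. → (11, 22)
3P: (11, 22) + (52, 48). λ = (48 - 22)/(52 - 11) ≡ 26/41 mod 79. 41⁻¹ ≡ 27 (mod 79), so λ ≡ 70.
  x = λ² - 11 - 52 = 4900 - 63 ≡ 18; y = λ·(11 - 18) - 22 ≡ 41. → (18, 41)
3P = (18, 41).
Next 3Q:
Repeated addition: build up to 3Q.
2Q: tangent at (44, 49): λ = (3·44² + 2)/(2·49) ≡ 43/19. 19⁻¹ ≡ 25 (mod 79), so λ ≡ 43·25 ≡ 48.
  x = λ² - 44 - 44 = 2304 - 88 ≡ 4; y = λ·(44 - 4) - 49 ≡ 54. → (4, 54)
3Q: (4, 54) + (44, 49). λ = (49 - 54)/(44 - 4) ≡ 74/40 mod 79. 40⁻¹ ≡ 2 (mod 79), so λ ≡ 69.
  x = λ² - 4 - 44 = 4761 - 48 ≡ 52; y = λ·(4 - 52) - 54 ≡ 31. → (52, 31)
3Q = (52, 31).
Finally 3P + 3Q:
(18, 41) + (52, 31). λ = (31 - 41)/(52 - 18) ≡ 69/34 mod 79. 34⁻¹ ≡ 7 (mod 79) since 34·7 = 238 ≡ 1, so λ ≡ 9.
  x = λ² - 18 - 52 = 81 - 70 ≡ 11; y = λ·(18 - 11) - 41 ≡ 22. → (11, 22)

(11, 22)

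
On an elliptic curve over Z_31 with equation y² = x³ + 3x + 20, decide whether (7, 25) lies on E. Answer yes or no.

y² = 25² ≡ 5; x³ + 3x + 20 = 384 ≡ 12 (mod 31). 5 ≠ 12.

no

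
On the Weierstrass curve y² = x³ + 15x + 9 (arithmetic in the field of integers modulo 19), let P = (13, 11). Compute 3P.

(5, 0)

Repeated addition: build up to 3P.
2P: tangent at (13, 11): λ = (3·13² + 15)/(2·11) ≡ 9/3. 3⁻¹ ≡ 13 (mod 19) since 3·13 = 39 ≡ 1, so λ ≡ 9·13 ≡ 3.
  x = λ² - 13 - 13 = 9 - 26 ≡ 2; y = λ·(13 - 2) - 11 ≡ 3. → (2, 3)
3P: (2, 3) + (13, 11). λ = (11 - 3)/(13 - 2) ≡ 8/11 mod 19. 11⁻¹ ≡ 7 (mod 19), so λ ≡ 18.
  x = λ² - 2 - 13 = 324 - 15 ≡ 5; y = λ·(2 - 5) - 3 ≡ 0. → (5, 0)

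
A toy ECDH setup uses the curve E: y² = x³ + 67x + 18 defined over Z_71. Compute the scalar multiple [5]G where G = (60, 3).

(24, 16)

Double-and-add on 5 = (101)₂. Start with G = (60, 3) for the leading 1-bit.
double: tangent at (60, 3): λ = (3·60² + 67)/(2·3) ≡ 4/6. 6⁻¹ ≡ 12 (mod 71) since 6·12 = 72 ≡ 1, so λ ≡ 4·12 ≡ 48.
  x = λ² - 60 - 60 = 2304 - 120 ≡ 54; y = λ·(60 - 54) - 3 ≡ 1. → (54, 1)
double: tangent at (54, 1): λ = (3·54² + 67)/(2·1) ≡ 11/2. 2⁻¹ ≡ 36 (mod 71) since 2·36 = 72 ≡ 1, so λ ≡ 11·36 ≡ 41.
  x = λ² - 54 - 54 = 1681 - 108 ≡ 11; y = λ·(54 - 11) - 1 ≡ 58. → (11, 58)
add G: (11, 58) + (60, 3). λ = (3 - 58)/(60 - 11) ≡ 16/49 mod 71. 49⁻¹ ≡ 29 (mod 71) since 49·29 = 1421 ≡ 1, so λ ≡ 38.
  x = λ² - 11 - 60 = 1444 - 71 ≡ 24; y = λ·(11 - 24) - 58 ≡ 16. → (24, 16)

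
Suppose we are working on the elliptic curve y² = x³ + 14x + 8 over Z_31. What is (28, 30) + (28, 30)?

tangent at (28, 30): λ = (3·28² + 14)/(2·30) ≡ 10/29. 29⁻¹ ≡ 15 (mod 31), so λ ≡ 10·15 ≡ 26.
  x = λ² - 28 - 28 = 676 - 56 ≡ 0; y = λ·(28 - 0) - 30 ≡ 16. → (0, 16)

(0, 16)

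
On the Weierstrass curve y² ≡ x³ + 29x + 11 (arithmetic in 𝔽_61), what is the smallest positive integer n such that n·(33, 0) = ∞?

2

2P: (33, 0) + (33, 0): same x and y₁ ≡ -y₂, so the sum is ∞.
2P = ∞, so the order is 2.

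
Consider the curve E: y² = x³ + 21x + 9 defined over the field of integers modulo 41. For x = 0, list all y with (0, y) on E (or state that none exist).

x³ + 21x + 9 = 9 ≡ 9 (mod 41).
Square roots of 9 mod 41: 3 and 38 (since 3² = 9 ≡ 9).

3, 38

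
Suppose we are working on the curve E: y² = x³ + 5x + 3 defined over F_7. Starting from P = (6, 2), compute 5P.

(6, 5)

Double-and-add on 5 = (101)₂. Start with P = (6, 2) for the leading 1-bit.
double: tangent at (6, 2): λ = (3·6² + 5)/(2·2) ≡ 1/4. 4⁻¹ ≡ 2 (mod 7), so λ ≡ 1·2 ≡ 2.
  x = λ² - 6 - 6 = 4 - 12 ≡ 6; y = λ·(6 - 6) - 2 ≡ 5. → (6, 5)
double: tangent at (6, 5): λ = (3·6² + 5)/(2·5) ≡ 1/3. 3⁻¹ ≡ 5 (mod 7) since 3·5 = 15 ≡ 1, so λ ≡ 1·5 ≡ 5.
  x = λ² - 6 - 6 = 25 - 12 ≡ 6; y = λ·(6 - 6) - 5 ≡ 2. → (6, 2)
add P: tangent at (6, 2): λ = (3·6² + 5)/(2·2) ≡ 1/4. 4⁻¹ ≡ 2 (mod 7) since 4·2 = 8 ≡ 1, so λ ≡ 1·2 ≡ 2.
  x = λ² - 6 - 6 = 4 - 12 ≡ 6; y = λ·(6 - 6) - 2 ≡ 5. → (6, 5)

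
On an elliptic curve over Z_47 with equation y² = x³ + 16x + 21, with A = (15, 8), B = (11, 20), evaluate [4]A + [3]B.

(3, 40)

First 4A:
Double-and-add on 4 = (100)₂. Start with A = (15, 8) for the leading 1-bit.
double: tangent at (15, 8): λ = (3·15² + 16)/(2·8) ≡ 33/16. 16⁻¹ ≡ 3 (mod 47), so λ ≡ 33·3 ≡ 5.
  x = λ² - 15 - 15 = 25 - 30 ≡ 42; y = λ·(15 - 42) - 8 ≡ 45. → (42, 45)
double: tangent at (42, 45): λ = (3·42² + 16)/(2·45) ≡ 44/43. 43⁻¹ ≡ 35 (mod 47) since 43·35 = 1505 ≡ 1, so λ ≡ 44·35 ≡ 36.
  x = λ² - 42 - 42 = 1296 - 84 ≡ 37; y = λ·(42 - 37) - 45 ≡ 41. → (37, 41)
4A = (37, 41).
Next 3B:
Repeated addition: build up to 3B.
2B: tangent at (11, 20): λ = (3·11² + 16)/(2·20) ≡ 3/40. 40⁻¹ ≡ 20 (mod 47) since 40·20 = 800 ≡ 1, so λ ≡ 3·20 ≡ 13.
  x = λ² - 11 - 11 = 169 - 22 ≡ 6; y = λ·(11 - 6) - 20 ≡ 45. → (6, 45)
3B: (6, 45) + (11, 20). λ = (20 - 45)/(11 - 6) ≡ 22/5 mod 47. 5⁻¹ ≡ 19 (mod 47), so λ ≡ 42.
  x = λ² - 6 - 11 = 1764 - 17 ≡ 8; y = λ·(6 - 8) - 45 ≡ 12. → (8, 12)
3B = (8, 12).
Finally 4A + 3B:
(37, 41) + (8, 12). λ = (12 - 41)/(8 - 37) ≡ 18/18 mod 47. 18⁻¹ ≡ 34 (mod 47), so λ ≡ 1.
  x = λ² - 37 - 8 = 1 - 45 ≡ 3; y = λ·(37 - 3) - 41 ≡ 40. → (3, 40)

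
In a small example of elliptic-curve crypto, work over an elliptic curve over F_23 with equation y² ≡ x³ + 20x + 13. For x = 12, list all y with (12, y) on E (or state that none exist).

x³ + 20x + 13 = 1981 ≡ 3 (mod 23).
Square roots of 3 mod 23: 7 and 16 (since 7² = 49 ≡ 3).

7, 16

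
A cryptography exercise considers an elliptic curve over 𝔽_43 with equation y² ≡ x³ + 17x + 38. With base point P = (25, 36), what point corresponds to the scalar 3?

(22, 3)

Repeated addition: build up to 3P.
2P: tangent at (25, 36): λ = (3·25² + 17)/(2·36) ≡ 0/29. 29⁻¹ ≡ 3 (mod 43), so λ ≡ 0·3 ≡ 0.
  x = λ² - 25 - 25 = 0 - 50 ≡ 36; y = λ·(25 - 36) - 36 ≡ 7. → (36, 7)
3P: (36, 7) + (25, 36). λ = (36 - 7)/(25 - 36) ≡ 29/32 mod 43. 32⁻¹ ≡ 39 (mod 43) since 32·39 = 1248 ≡ 1, so λ ≡ 13.
  x = λ² - 36 - 25 = 169 - 61 ≡ 22; y = λ·(36 - 22) - 7 ≡ 3. → (22, 3)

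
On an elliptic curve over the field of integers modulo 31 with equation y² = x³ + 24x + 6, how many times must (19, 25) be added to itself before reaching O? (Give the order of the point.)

2P: tangent at (19, 25): λ = (3·19² + 24)/(2·25) ≡ 22/19. 19⁻¹ ≡ 18 (mod 31), so λ ≡ 22·18 ≡ 24.
  x = λ² - 19 - 19 = 576 - 38 ≡ 11; y = λ·(19 - 11) - 25 ≡ 12. → (11, 12)
3P: (11, 12) + (19, 25). λ = (25 - 12)/(19 - 11) ≡ 13/8 mod 31. 8⁻¹ ≡ 4 (mod 31) since 8·4 = 32 ≡ 1, so λ ≡ 21.
  x = λ² - 11 - 19 = 441 - 30 ≡ 8; y = λ·(11 - 8) - 12 ≡ 20. → (8, 20)
4P: (8, 20) + (19, 25). λ = (25 - 20)/(19 - 8) ≡ 5/11 mod 31. 11⁻¹ ≡ 17 (mod 31), so λ ≡ 23.
  x = λ² - 8 - 19 = 529 - 27 ≡ 6; y = λ·(8 - 6) - 20 ≡ 26. → (6, 26)
5P: (6, 26) + (19, 25). λ = (25 - 26)/(19 - 6) ≡ 30/13 mod 31. 13⁻¹ ≡ 12 (mod 31) since 13·12 = 156 ≡ 1, so λ ≡ 19.
  x = λ² - 6 - 19 = 361 - 25 ≡ 26; y = λ·(6 - 26) - 26 ≡ 28. → (26, 28)
6P: (26, 28) + (19, 25). λ = (25 - 28)/(19 - 26) ≡ 28/24 mod 31. 24⁻¹ ≡ 22 (mod 31), so λ ≡ 27.
  x = λ² - 26 - 19 = 729 - 45 ≡ 2; y = λ·(26 - 2) - 28 ≡ 0. → (2, 0)
7P: (2, 0) + (19, 25). λ = (25 - 0)/(19 - 2) ≡ 25/17 mod 31. 17⁻¹ ≡ 11 (mod 31) since 17·11 = 187 ≡ 1, so λ ≡ 27.
  x = λ² - 2 - 19 = 729 - 21 ≡ 26; y = λ·(2 - 26) - 0 ≡ 3. → (26, 3)
8P: (26, 3) + (19, 25). λ = (25 - 3)/(19 - 26) ≡ 22/24 mod 31. 24⁻¹ ≡ 22 (mod 31), so λ ≡ 19.
  x = λ² - 26 - 19 = 361 - 45 ≡ 6; y = λ·(26 - 6) - 3 ≡ 5. → (6, 5)
9P: (6, 5) + (19, 25). λ = (25 - 5)/(19 - 6) ≡ 20/13 mod 31. 13⁻¹ ≡ 12 (mod 31), so λ ≡ 23.
  x = λ² - 6 - 19 = 529 - 25 ≡ 8; y = λ·(6 - 8) - 5 ≡ 11. → (8, 11)
10P: (8, 11) + (19, 25). λ = (25 - 11)/(19 - 8) ≡ 14/11 mod 31. 11⁻¹ ≡ 17 (mod 31), so λ ≡ 21.
  x = λ² - 8 - 19 = 441 - 27 ≡ 11; y = λ·(8 - 11) - 11 ≡ 19. → (11, 19)
11P: (11, 19) + (19, 25). λ = (25 - 19)/(19 - 11) ≡ 6/8 mod 31. 8⁻¹ ≡ 4 (mod 31) since 8·4 = 32 ≡ 1, so λ ≡ 24.
  x = λ² - 11 - 19 = 576 - 30 ≡ 19; y = λ·(11 - 19) - 19 ≡ 6. → (19, 6)
12P: (19, 6) + (19, 25): same x and y₁ ≡ -y₂, so the sum is O.
12P = O, so the order is 12.

12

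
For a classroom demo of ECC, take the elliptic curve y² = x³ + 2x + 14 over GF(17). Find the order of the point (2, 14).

11

2P: tangent at (2, 14): λ = (3·2² + 2)/(2·14) ≡ 14/11. 11⁻¹ ≡ 14 (mod 17) since 11·14 = 154 ≡ 1, so λ ≡ 14·14 ≡ 9.
  x = λ² - 2 - 2 = 81 - 4 ≡ 9; y = λ·(2 - 9) - 14 ≡ 8. → (9, 8)
3P: (9, 8) + (2, 14). λ = (14 - 8)/(2 - 9) ≡ 6/10 mod 17. 10⁻¹ ≡ 12 (mod 17), so λ ≡ 4.
  x = λ² - 9 - 2 = 16 - 11 ≡ 5; y = λ·(9 - 5) - 8 ≡ 8. → (5, 8)
4P: (5, 8) + (2, 14). λ = (14 - 8)/(2 - 5) ≡ 6/14 mod 17. 14⁻¹ ≡ 11 (mod 17), so λ ≡ 15.
  x = λ² - 5 - 2 = 225 - 7 ≡ 14; y = λ·(5 - 14) - 8 ≡ 10. → (14, 10)
5P: (14, 10) + (2, 14). λ = (14 - 10)/(2 - 14) ≡ 4/5 mod 17. 5⁻¹ ≡ 7 (mod 17) since 5·7 = 35 ≡ 1, so λ ≡ 11.
  x = λ² - 14 - 2 = 121 - 16 ≡ 3; y = λ·(14 - 3) - 10 ≡ 9. → (3, 9)
6P: (3, 9) + (2, 14). λ = (14 - 9)/(2 - 3) ≡ 5/16 mod 17. 16⁻¹ ≡ 16 (mod 17), so λ ≡ 12.
  x = λ² - 3 - 2 = 144 - 5 ≡ 3; y = λ·(3 - 3) - 9 ≡ 8. → (3, 8)
7P: (3, 8) + (2, 14). λ = (14 - 8)/(2 - 3) ≡ 6/16 mod 17. 16⁻¹ ≡ 16 (mod 17), so λ ≡ 11.
  x = λ² - 3 - 2 = 121 - 5 ≡ 14; y = λ·(3 - 14) - 8 ≡ 7. → (14, 7)
8P: (14, 7) + (2, 14). λ = (14 - 7)/(2 - 14) ≡ 7/5 mod 17. 5⁻¹ ≡ 7 (mod 17), so λ ≡ 15.
  x = λ² - 14 - 2 = 225 - 16 ≡ 5; y = λ·(14 - 5) - 7 ≡ 9. → (5, 9)
9P: (5, 9) + (2, 14). λ = (14 - 9)/(2 - 5) ≡ 5/14 mod 17. 14⁻¹ ≡ 11 (mod 17) since 14·11 = 154 ≡ 1, so λ ≡ 4.
  x = λ² - 5 - 2 = 16 - 7 ≡ 9; y = λ·(5 - 9) - 9 ≡ 9. → (9, 9)
10P: (9, 9) + (2, 14). λ = (14 - 9)/(2 - 9) ≡ 5/10 mod 17. 10⁻¹ ≡ 12 (mod 17), so λ ≡ 9.
  x = λ² - 9 - 2 = 81 - 11 ≡ 2; y = λ·(9 - 2) - 9 ≡ 3. → (2, 3)
11P: (2, 3) + (2, 14): same x and y₁ ≡ -y₂, so the sum is O.
11P = O, so the order is 11.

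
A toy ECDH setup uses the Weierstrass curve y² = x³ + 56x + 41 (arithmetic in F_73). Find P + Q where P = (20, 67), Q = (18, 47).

(62, 24)

(20, 67) + (18, 47). λ = (47 - 67)/(18 - 20) ≡ 53/71 mod 73. 71⁻¹ ≡ 36 (mod 73), so λ ≡ 10.
  x = λ² - 20 - 18 = 100 - 38 ≡ 62; y = λ·(20 - 62) - 67 ≡ 24. → (62, 24)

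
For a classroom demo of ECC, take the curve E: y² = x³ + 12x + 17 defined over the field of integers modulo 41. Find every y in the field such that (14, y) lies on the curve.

10, 31

x³ + 12x + 17 = 2929 ≡ 18 (mod 41).
Square roots of 18 mod 41: 10 and 31 (since 10² = 100 ≡ 18).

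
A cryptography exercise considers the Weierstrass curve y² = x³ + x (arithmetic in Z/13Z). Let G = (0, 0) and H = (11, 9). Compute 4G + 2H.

First 4G:
Repeated addition: build up to 4G.
2G: (0, 0) + (0, 0): same x and y₁ ≡ -y₂, so the sum is the point at infinity.
3G: the point at infinity + (0, 0) = (0, 0) (identity).
4G: (0, 0) + (0, 0): same x and y₁ ≡ -y₂, so the sum is the point at infinity.
4G = the point at infinity.
Next 2H:
Repeated addition: build up to 2H.
2H: tangent at (11, 9): λ = (3·11² + 1)/(2·9) ≡ 0/5. 5⁻¹ ≡ 8 (mod 13), so λ ≡ 0·8 ≡ 0.
  x = λ² - 11 - 11 = 0 - 22 ≡ 4; y = λ·(11 - 4) - 9 ≡ 4. → (4, 4)
2H = (4, 4).
Finally 4G + 2H:
the point at infinity + (4, 4) = (4, 4) (identity).

(4, 4)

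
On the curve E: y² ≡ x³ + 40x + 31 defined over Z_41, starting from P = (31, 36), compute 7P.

Repeated addition: build up to 7P.
2P: tangent at (31, 36): λ = (3·31² + 40)/(2·36) ≡ 12/31. 31⁻¹ ≡ 4 (mod 41) since 31·4 = 124 ≡ 1, so λ ≡ 12·4 ≡ 7.
  x = λ² - 31 - 31 = 49 - 62 ≡ 28; y = λ·(31 - 28) - 36 ≡ 26. → (28, 26)
3P: (28, 26) + (31, 36). λ = (36 - 26)/(31 - 28) ≡ 10/3 mod 41. 3⁻¹ ≡ 14 (mod 41), so λ ≡ 17.
  x = λ² - 28 - 31 = 289 - 59 ≡ 25; y = λ·(28 - 25) - 26 ≡ 25. → (25, 25)
4P: (25, 25) + (31, 36). λ = (36 - 25)/(31 - 25) ≡ 11/6 mod 41. 6⁻¹ ≡ 7 (mod 41), so λ ≡ 36.
  x = λ² - 25 - 31 = 1296 - 56 ≡ 10; y = λ·(25 - 10) - 25 ≡ 23. → (10, 23)
5P: (10, 23) + (31, 36). λ = (36 - 23)/(31 - 10) ≡ 13/21 mod 41. 21⁻¹ ≡ 2 (mod 41) since 21·2 = 42 ≡ 1, so λ ≡ 26.
  x = λ² - 10 - 31 = 676 - 41 ≡ 20; y = λ·(10 - 20) - 23 ≡ 4. → (20, 4)
6P: (20, 4) + (31, 36). λ = (36 - 4)/(31 - 20) ≡ 32/11 mod 41. 11⁻¹ ≡ 15 (mod 41) since 11·15 = 165 ≡ 1, so λ ≡ 29.
  x = λ² - 20 - 31 = 841 - 51 ≡ 11; y = λ·(20 - 11) - 4 ≡ 11. → (11, 11)
7P: (11, 11) + (31, 36). λ = (36 - 11)/(31 - 11) ≡ 25/20 mod 41. 20⁻¹ ≡ 39 (mod 41), so λ ≡ 32.
  x = λ² - 11 - 31 = 1024 - 42 ≡ 39; y = λ·(11 - 39) - 11 ≡ 36. → (39, 36)

(39, 36)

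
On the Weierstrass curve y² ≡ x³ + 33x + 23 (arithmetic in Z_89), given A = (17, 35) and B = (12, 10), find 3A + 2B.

(42, 5)

First 3A:
Repeated addition: build up to 3A.
2A: tangent at (17, 35): λ = (3·17² + 33)/(2·35) ≡ 10/70. 70⁻¹ ≡ 14 (mod 89), so λ ≡ 10·14 ≡ 51.
  x = λ² - 17 - 17 = 2601 - 34 ≡ 75; y = λ·(17 - 75) - 35 ≡ 33. → (75, 33)
3A: (75, 33) + (17, 35). λ = (35 - 33)/(17 - 75) ≡ 2/31 mod 89. 31⁻¹ ≡ 23 (mod 89), so λ ≡ 46.
  x = λ² - 75 - 17 = 2116 - 92 ≡ 66; y = λ·(75 - 66) - 33 ≡ 25. → (66, 25)
3A = (66, 25).
Next 2B:
Repeated addition: build up to 2B.
2B: tangent at (12, 10): λ = (3·12² + 33)/(2·10) ≡ 20/20. 20⁻¹ ≡ 49 (mod 89) since 20·49 = 980 ≡ 1, so λ ≡ 20·49 ≡ 1.
  x = λ² - 12 - 12 = 1 - 24 ≡ 66; y = λ·(12 - 66) - 10 ≡ 25. → (66, 25)
2B = (66, 25).
Finally 3A + 2B:
tangent at (66, 25): λ = (3·66² + 33)/(2·25) ≡ 18/50. 50⁻¹ ≡ 73 (mod 89) since 50·73 = 3650 ≡ 1, so λ ≡ 18·73 ≡ 68.
  x = λ² - 66 - 66 = 4624 - 132 ≡ 42; y = λ·(66 - 42) - 25 ≡ 5. → (42, 5)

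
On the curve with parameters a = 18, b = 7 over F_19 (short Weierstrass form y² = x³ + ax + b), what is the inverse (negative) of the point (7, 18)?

-(7, 18) = (7, -18 mod 19) = (7, 1).

(7, 1)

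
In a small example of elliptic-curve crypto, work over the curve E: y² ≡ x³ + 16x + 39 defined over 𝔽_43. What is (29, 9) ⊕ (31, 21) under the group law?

(29, 9) + (31, 21). λ = (21 - 9)/(31 - 29) ≡ 12/2 mod 43. 2⁻¹ ≡ 22 (mod 43) since 2·22 = 44 ≡ 1, so λ ≡ 6.
  x = λ² - 29 - 31 = 36 - 60 ≡ 19; y = λ·(29 - 19) - 9 ≡ 8. → (19, 8)

(19, 8)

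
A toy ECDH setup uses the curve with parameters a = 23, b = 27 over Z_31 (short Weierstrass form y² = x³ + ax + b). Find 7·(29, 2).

(12, 4)

Write Q = (29, 2).
Repeated addition: build up to 7Q.
2Q: tangent at (29, 2): λ = (3·29² + 23)/(2·2) ≡ 4/4. 4⁻¹ ≡ 8 (mod 31) since 4·8 = 32 ≡ 1, so λ ≡ 4·8 ≡ 1.
  x = λ² - 29 - 29 = 1 - 58 ≡ 5; y = λ·(29 - 5) - 2 ≡ 22. → (5, 22)
3Q: (5, 22) + (29, 2). λ = (2 - 22)/(29 - 5) ≡ 11/24 mod 31. 24⁻¹ ≡ 22 (mod 31), so λ ≡ 25.
  x = λ² - 5 - 29 = 625 - 34 ≡ 2; y = λ·(5 - 2) - 22 ≡ 22. → (2, 22)
4Q: (2, 22) + (29, 2). λ = (2 - 22)/(29 - 2) ≡ 11/27 mod 31. 27⁻¹ ≡ 23 (mod 31), so λ ≡ 5.
  x = λ² - 2 - 29 = 25 - 31 ≡ 25; y = λ·(2 - 25) - 22 ≡ 18. → (25, 18)
5Q: (25, 18) + (29, 2). λ = (2 - 18)/(29 - 25) ≡ 15/4 mod 31. 4⁻¹ ≡ 8 (mod 31) since 4·8 = 32 ≡ 1, so λ ≡ 27.
  x = λ² - 25 - 29 = 729 - 54 ≡ 24; y = λ·(25 - 24) - 18 ≡ 9. → (24, 9)
6Q: (24, 9) + (29, 2). λ = (2 - 9)/(29 - 24) ≡ 24/5 mod 31. 5⁻¹ ≡ 25 (mod 31), so λ ≡ 11.
  x = λ² - 24 - 29 = 121 - 53 ≡ 6; y = λ·(24 - 6) - 9 ≡ 3. → (6, 3)
7Q: (6, 3) + (29, 2). λ = (2 - 3)/(29 - 6) ≡ 30/23 mod 31. 23⁻¹ ≡ 27 (mod 31) since 23·27 = 621 ≡ 1, so λ ≡ 4.
  x = λ² - 6 - 29 = 16 - 35 ≡ 12; y = λ·(6 - 12) - 3 ≡ 4. → (12, 4)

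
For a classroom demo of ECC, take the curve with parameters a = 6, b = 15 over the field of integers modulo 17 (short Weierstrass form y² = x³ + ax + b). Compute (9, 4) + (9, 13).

O

The two points share x = 9 and their y-coordinates satisfy 4 + 13 ≡ 0 (mod 17), so they are inverses. Their sum is the point at infinity.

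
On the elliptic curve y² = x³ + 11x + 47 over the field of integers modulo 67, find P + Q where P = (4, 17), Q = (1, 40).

(24, 47)

(4, 17) + (1, 40). λ = (40 - 17)/(1 - 4) ≡ 23/64 mod 67. 64⁻¹ ≡ 22 (mod 67) since 64·22 = 1408 ≡ 1, so λ ≡ 37.
  x = λ² - 4 - 1 = 1369 - 5 ≡ 24; y = λ·(4 - 24) - 17 ≡ 47. → (24, 47)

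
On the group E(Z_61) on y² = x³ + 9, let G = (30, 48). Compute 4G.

Double-and-add on 4 = (100)₂. Start with G = (30, 48) for the leading 1-bit.
double: tangent at (30, 48): λ = (3·30² + 0)/(2·48) ≡ 16/35. 35⁻¹ ≡ 7 (mod 61) since 35·7 = 245 ≡ 1, so λ ≡ 16·7 ≡ 51.
  x = λ² - 30 - 30 = 2601 - 60 ≡ 40; y = λ·(30 - 40) - 48 ≡ 52. → (40, 52)
double: tangent at (40, 52): λ = (3·40² + 0)/(2·52) ≡ 42/43. 43⁻¹ ≡ 44 (mod 61), so λ ≡ 42·44 ≡ 18.
  x = λ² - 40 - 40 = 324 - 80 ≡ 0; y = λ·(40 - 0) - 52 ≡ 58. → (0, 58)

(0, 58)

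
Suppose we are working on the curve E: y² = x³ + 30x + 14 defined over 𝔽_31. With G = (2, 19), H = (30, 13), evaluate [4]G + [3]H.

(21, 4)

First 4G:
Double-and-add on 4 = (100)₂. Start with G = (2, 19) for the leading 1-bit.
double: tangent at (2, 19): λ = (3·2² + 30)/(2·19) ≡ 11/7. 7⁻¹ ≡ 9 (mod 31) since 7·9 = 63 ≡ 1, so λ ≡ 11·9 ≡ 6.
  x = λ² - 2 - 2 = 36 - 4 ≡ 1; y = λ·(2 - 1) - 19 ≡ 18. → (1, 18)
double: tangent at (1, 18): λ = (3·1² + 30)/(2·18) ≡ 2/5. 5⁻¹ ≡ 25 (mod 31), so λ ≡ 2·25 ≡ 19.
  x = λ² - 1 - 1 = 361 - 2 ≡ 18; y = λ·(1 - 18) - 18 ≡ 0. → (18, 0)
4G = (18, 0).
Next 3H:
Repeated addition: build up to 3H.
2H: tangent at (30, 13): λ = (3·30² + 30)/(2·13) ≡ 2/26. 26⁻¹ ≡ 6 (mod 31) since 26·6 = 156 ≡ 1, so λ ≡ 2·6 ≡ 12.
  x = λ² - 30 - 30 = 144 - 60 ≡ 22; y = λ·(30 - 22) - 13 ≡ 21. → (22, 21)
3H: (22, 21) + (30, 13). λ = (13 - 21)/(30 - 22) ≡ 23/8 mod 31. 8⁻¹ ≡ 4 (mod 31), so λ ≡ 30.
  x = λ² - 22 - 30 = 900 - 52 ≡ 11; y = λ·(22 - 11) - 21 ≡ 30. → (11, 30)
3H = (11, 30).
Finally 4G + 3H:
(18, 0) + (11, 30). λ = (30 - 0)/(11 - 18) ≡ 30/24 mod 31. 24⁻¹ ≡ 22 (mod 31), so λ ≡ 9.
  x = λ² - 18 - 11 = 81 - 29 ≡ 21; y = λ·(18 - 21) - 0 ≡ 4. → (21, 4)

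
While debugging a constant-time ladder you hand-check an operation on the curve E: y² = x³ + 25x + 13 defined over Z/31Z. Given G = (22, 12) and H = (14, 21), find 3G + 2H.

(17, 9)

First 3G:
Repeated addition: build up to 3G.
2G: tangent at (22, 12): λ = (3·22² + 25)/(2·12) ≡ 20/24. 24⁻¹ ≡ 22 (mod 31) since 24·22 = 528 ≡ 1, so λ ≡ 20·22 ≡ 6.
  x = λ² - 22 - 22 = 36 - 44 ≡ 23; y = λ·(22 - 23) - 12 ≡ 13. → (23, 13)
3G: (23, 13) + (22, 12). λ = (12 - 13)/(22 - 23) ≡ 30/30 mod 31. 30⁻¹ ≡ 30 (mod 31) since 30·30 = 900 ≡ 1, so λ ≡ 1.
  x = λ² - 23 - 22 = 1 - 45 ≡ 18; y = λ·(23 - 18) - 13 ≡ 23. → (18, 23)
3G = (18, 23).
Next 2H:
Repeated addition: build up to 2H.
2H: tangent at (14, 21): λ = (3·14² + 25)/(2·21) ≡ 24/11. 11⁻¹ ≡ 17 (mod 31) since 11·17 = 187 ≡ 1, so λ ≡ 24·17 ≡ 5.
  x = λ² - 14 - 14 = 25 - 28 ≡ 28; y = λ·(14 - 28) - 21 ≡ 2. → (28, 2)
2H = (28, 2).
Finally 3G + 2H:
(18, 23) + (28, 2). λ = (2 - 23)/(28 - 18) ≡ 10/10 mod 31. 10⁻¹ ≡ 28 (mod 31) since 10·28 = 280 ≡ 1, so λ ≡ 1.
  x = λ² - 18 - 28 = 1 - 46 ≡ 17; y = λ·(18 - 17) - 23 ≡ 9. → (17, 9)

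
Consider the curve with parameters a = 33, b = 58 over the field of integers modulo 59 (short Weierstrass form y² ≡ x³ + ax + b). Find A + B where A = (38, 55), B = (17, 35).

(38, 55) + (17, 35). λ = (35 - 55)/(17 - 38) ≡ 39/38 mod 59. 38⁻¹ ≡ 14 (mod 59), so λ ≡ 15.
  x = λ² - 38 - 17 = 225 - 55 ≡ 52; y = λ·(38 - 52) - 55 ≡ 30. → (52, 30)

(52, 30)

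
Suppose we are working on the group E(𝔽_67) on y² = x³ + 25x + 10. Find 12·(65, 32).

(31, 15)

Write P = (65, 32).
Repeated addition: build up to 12P.
2P: tangent at (65, 32): λ = (3·65² + 25)/(2·32) ≡ 37/64. 64⁻¹ ≡ 22 (mod 67) since 64·22 = 1408 ≡ 1, so λ ≡ 37·22 ≡ 10.
  x = λ² - 65 - 65 = 100 - 130 ≡ 37; y = λ·(65 - 37) - 32 ≡ 47. → (37, 47)
3P: (37, 47) + (65, 32). λ = (32 - 47)/(65 - 37) ≡ 52/28 mod 67. 28⁻¹ ≡ 12 (mod 67), so λ ≡ 21.
  x = λ² - 37 - 65 = 441 - 102 ≡ 4; y = λ·(37 - 4) - 47 ≡ 43. → (4, 43)
4P: (4, 43) + (65, 32). λ = (32 - 43)/(65 - 4) ≡ 56/61 mod 67. 61⁻¹ ≡ 11 (mod 67), so λ ≡ 13.
  x = λ² - 4 - 65 = 169 - 69 ≡ 33; y = λ·(4 - 33) - 43 ≡ 49. → (33, 49)
5P: (33, 49) + (65, 32). λ = (32 - 49)/(65 - 33) ≡ 50/32 mod 67. 32⁻¹ ≡ 44 (mod 67), so λ ≡ 56.
  x = λ² - 33 - 65 = 3136 - 98 ≡ 23; y = λ·(33 - 23) - 49 ≡ 42. → (23, 42)
6P: (23, 42) + (65, 32). λ = (32 - 42)/(65 - 23) ≡ 57/42 mod 67. 42⁻¹ ≡ 8 (mod 67), so λ ≡ 54.
  x = λ² - 23 - 65 = 2916 - 88 ≡ 14; y = λ·(23 - 14) - 42 ≡ 42. → (14, 42)
7P: (14, 42) + (65, 32). λ = (32 - 42)/(65 - 14) ≡ 57/51 mod 67. 51⁻¹ ≡ 46 (mod 67) since 51·46 = 2346 ≡ 1, so λ ≡ 9.
  x = λ² - 14 - 65 = 81 - 79 ≡ 2; y = λ·(14 - 2) - 42 ≡ 66. → (2, 66)
8P: (2, 66) + (65, 32). λ = (32 - 66)/(65 - 2) ≡ 33/63 mod 67. 63⁻¹ ≡ 50 (mod 67) since 63·50 = 3150 ≡ 1, so λ ≡ 42.
  x = λ² - 2 - 65 = 1764 - 67 ≡ 22; y = λ·(2 - 22) - 66 ≡ 32. → (22, 32)
9P: (22, 32) + (65, 32). λ = (32 - 32)/(65 - 22) ≡ 0/43 mod 67. 43⁻¹ ≡ 53 (mod 67) since 43·53 = 2279 ≡ 1, so λ ≡ 0.
  x = λ² - 22 - 65 = 0 - 87 ≡ 47; y = λ·(22 - 47) - 32 ≡ 35. → (47, 35)
10P: (47, 35) + (65, 32). λ = (32 - 35)/(65 - 47) ≡ 64/18 mod 67. 18⁻¹ ≡ 41 (mod 67), so λ ≡ 11.
  x = λ² - 47 - 65 = 121 - 112 ≡ 9; y = λ·(47 - 9) - 35 ≡ 48. → (9, 48)
11P: (9, 48) + (65, 32). λ = (32 - 48)/(65 - 9) ≡ 51/56 mod 67. 56⁻¹ ≡ 6 (mod 67), so λ ≡ 38.
  x = λ² - 9 - 65 = 1444 - 74 ≡ 30; y = λ·(9 - 30) - 48 ≡ 25. → (30, 25)
12P: (30, 25) + (65, 32). λ = (32 - 25)/(65 - 30) ≡ 7/35 mod 67. 35⁻¹ ≡ 23 (mod 67) since 35·23 = 805 ≡ 1, so λ ≡ 27.
  x = λ² - 30 - 65 = 729 - 95 ≡ 31; y = λ·(30 - 31) - 25 ≡ 15. → (31, 15)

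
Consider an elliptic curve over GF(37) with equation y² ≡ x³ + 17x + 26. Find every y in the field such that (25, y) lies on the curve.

x³ + 17x + 26 = 16076 ≡ 18 (mod 37).
18 is a non-residue mod 37; no y exists.

none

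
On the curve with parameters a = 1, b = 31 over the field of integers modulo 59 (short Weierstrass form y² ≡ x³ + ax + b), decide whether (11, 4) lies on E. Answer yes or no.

y² = 4² ≡ 16; x³ + 1x + 31 = 1373 ≡ 16 (mod 59). 16 = 16.

yes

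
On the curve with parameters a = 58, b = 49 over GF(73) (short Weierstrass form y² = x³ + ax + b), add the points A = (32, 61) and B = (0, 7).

(39, 23)

(32, 61) + (0, 7). λ = (7 - 61)/(0 - 32) ≡ 19/41 mod 73. 41⁻¹ ≡ 57 (mod 73) since 41·57 = 2337 ≡ 1, so λ ≡ 61.
  x = λ² - 32 - 0 = 3721 - 32 ≡ 39; y = λ·(32 - 39) - 61 ≡ 23. → (39, 23)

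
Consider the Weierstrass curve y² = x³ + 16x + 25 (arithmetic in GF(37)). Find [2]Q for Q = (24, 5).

tangent at (24, 5): λ = (3·24² + 16)/(2·5) ≡ 5/10. 10⁻¹ ≡ 26 (mod 37) since 10·26 = 260 ≡ 1, so λ ≡ 5·26 ≡ 19.
  x = λ² - 24 - 24 = 361 - 48 ≡ 17; y = λ·(24 - 17) - 5 ≡ 17. → (17, 17)

(17, 17)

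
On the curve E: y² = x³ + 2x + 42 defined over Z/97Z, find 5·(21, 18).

Write G = (21, 18).
Double-and-add on 5 = (101)₂. Start with G = (21, 18) for the leading 1-bit.
double: tangent at (21, 18): λ = (3·21² + 2)/(2·18) ≡ 64/36. 36⁻¹ ≡ 62 (mod 97) since 36·62 = 2232 ≡ 1, so λ ≡ 64·62 ≡ 88.
  x = λ² - 21 - 21 = 7744 - 42 ≡ 39; y = λ·(21 - 39) - 18 ≡ 47. → (39, 47)
double: tangent at (39, 47): λ = (3·39² + 2)/(2·47) ≡ 6/94. 94⁻¹ ≡ 32 (mod 97) since 94·32 = 3008 ≡ 1, so λ ≡ 6·32 ≡ 95.
  x = λ² - 39 - 39 = 9025 - 78 ≡ 23; y = λ·(39 - 23) - 47 ≡ 18. → (23, 18)
add G: (23, 18) + (21, 18). λ = (18 - 18)/(21 - 23) ≡ 0/95 mod 97. 95⁻¹ ≡ 48 (mod 97), so λ ≡ 0.
  x = λ² - 23 - 21 = 0 - 44 ≡ 53; y = λ·(23 - 53) - 18 ≡ 79. → (53, 79)

(53, 79)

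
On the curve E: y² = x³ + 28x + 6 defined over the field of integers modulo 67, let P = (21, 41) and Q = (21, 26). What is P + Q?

The two points share x = 21 and their y-coordinates satisfy 41 + 26 ≡ 0 (mod 67), so they are inverses. Their sum is O.

O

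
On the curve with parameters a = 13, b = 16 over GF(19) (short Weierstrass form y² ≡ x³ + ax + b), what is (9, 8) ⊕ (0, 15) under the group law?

(16, 8)

(9, 8) + (0, 15). λ = (15 - 8)/(0 - 9) ≡ 7/10 mod 19. 10⁻¹ ≡ 2 (mod 19), so λ ≡ 14.
  x = λ² - 9 - 0 = 196 - 9 ≡ 16; y = λ·(9 - 16) - 8 ≡ 8. → (16, 8)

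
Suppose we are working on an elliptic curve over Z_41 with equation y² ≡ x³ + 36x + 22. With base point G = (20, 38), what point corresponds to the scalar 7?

(5, 9)

Double-and-add on 7 = (111)₂. Start with G = (20, 38) for the leading 1-bit.
double: tangent at (20, 38): λ = (3·20² + 36)/(2·38) ≡ 6/35. 35⁻¹ ≡ 34 (mod 41) since 35·34 = 1190 ≡ 1, so λ ≡ 6·34 ≡ 40.
  x = λ² - 20 - 20 = 1600 - 40 ≡ 2; y = λ·(20 - 2) - 38 ≡ 26. → (2, 26)
add G: (2, 26) + (20, 38). λ = (38 - 26)/(20 - 2) ≡ 12/18 mod 41. 18⁻¹ ≡ 16 (mod 41), so λ ≡ 28.
  x = λ² - 2 - 20 = 784 - 22 ≡ 24; y = λ·(2 - 24) - 26 ≡ 14. → (24, 14)
double: tangent at (24, 14): λ = (3·24² + 36)/(2·14) ≡ 1/28. 28⁻¹ ≡ 22 (mod 41), so λ ≡ 1·22 ≡ 22.
  x = λ² - 24 - 24 = 484 - 48 ≡ 26; y = λ·(24 - 26) - 14 ≡ 24. → (26, 24)
add G: (26, 24) + (20, 38). λ = (38 - 24)/(20 - 26) ≡ 14/35 mod 41. 35⁻¹ ≡ 34 (mod 41) since 35·34 = 1190 ≡ 1, so λ ≡ 25.
  x = λ² - 26 - 20 = 625 - 46 ≡ 5; y = λ·(26 - 5) - 24 ≡ 9. → (5, 9)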